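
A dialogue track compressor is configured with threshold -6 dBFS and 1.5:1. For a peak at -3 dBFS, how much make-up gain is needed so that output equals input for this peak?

1 dB

Without make-up, output = threshold + overshoot/1.5 = -6 + 2 = -4 dBFS.
Gap to target: 1 dB.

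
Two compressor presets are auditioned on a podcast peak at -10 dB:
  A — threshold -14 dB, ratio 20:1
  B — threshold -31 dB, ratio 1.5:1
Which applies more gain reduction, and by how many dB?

B, by 3.2 dB

A: 4 dB over, compressed to 0.2 dB over, so 3.8 dB of GR.
B: 21 dB over, compressed to 14 dB over, so 7 dB of GR.
B applies 3.2 dB more gain reduction.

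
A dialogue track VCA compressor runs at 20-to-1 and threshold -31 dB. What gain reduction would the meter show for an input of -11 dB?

19 dB

Overshoot = -11 − (-31) = 20 dB.
At 20:1, output sits 20/20 = 1 dB above threshold.
GR = overshoot in − overshoot out = 20 − 1 = 19 dB.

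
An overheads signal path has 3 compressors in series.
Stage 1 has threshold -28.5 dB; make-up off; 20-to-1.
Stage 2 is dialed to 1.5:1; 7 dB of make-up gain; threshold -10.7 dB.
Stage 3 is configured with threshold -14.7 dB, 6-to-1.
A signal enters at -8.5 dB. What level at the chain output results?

Stage 1: overshoot 20 dB → 20/20 = 1 dB → -27.5 dB.
Stage 2: below threshold (-27.5 ≤ -10.7); passes unchanged; make-up brings it to -20.5 dB.
Stage 3: below threshold (-20.5 ≤ -14.7); passes unchanged; output -20.5 dB.

-20.5 dB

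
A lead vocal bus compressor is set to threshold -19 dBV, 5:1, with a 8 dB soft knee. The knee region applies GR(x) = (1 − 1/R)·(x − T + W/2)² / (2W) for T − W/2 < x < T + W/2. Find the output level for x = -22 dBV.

x − T + W/2 = -22 − (-19) + 4 = 1.
GR = (1 − 1/5) × 1² / 16 = 0.8 × 1 / 16 = 0.05 dB.
Output = -22 − 0.05 = -22.05 dBV.

-22.05 dBV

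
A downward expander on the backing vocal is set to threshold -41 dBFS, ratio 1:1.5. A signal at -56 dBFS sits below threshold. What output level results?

-63.5 dBFS

Undershoot = (-41) − (-56) = 15 dB.
At 1:1.5, that expands to 22.5 dB under threshold.
Output = -41 − 22.5 = -63.5 dBFS.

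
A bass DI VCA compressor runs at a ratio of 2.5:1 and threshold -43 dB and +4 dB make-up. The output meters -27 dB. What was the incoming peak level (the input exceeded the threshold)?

-13 dB

Before make-up, the level was -27 − 4 = -31 dB.
Post-compression overshoot = -31 − (-43) = 12 dB.
Before 2.5:1 compression the overshoot was 12 × 2.5 = 30 dB, so input = -43 + 30 = -13 dB.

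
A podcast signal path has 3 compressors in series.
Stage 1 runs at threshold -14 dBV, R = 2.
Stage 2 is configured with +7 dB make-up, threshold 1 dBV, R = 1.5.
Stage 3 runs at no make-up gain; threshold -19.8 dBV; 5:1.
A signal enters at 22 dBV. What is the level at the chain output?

-13.84 dBV

Stage 1: 22 dBV is 36 dB over -14 dBV; at 2:1 that becomes 18 dB over, giving 4 dBV.
Stage 2: overshoot 3 dB → 3/1.5 = 2 dB → 3 dBV; +7 dB make-up → 10 dBV.
Stage 3: overshoot 29.8 dB → 29.8/5 = 5.96 dB → -13.84 dBV.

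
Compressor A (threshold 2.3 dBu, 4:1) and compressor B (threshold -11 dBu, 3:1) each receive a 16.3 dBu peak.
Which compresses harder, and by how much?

B, by 7.7 dB

A: overshoot 14 dB → output overshoot 3.5 dB → GR 10.5 dB.
B: overshoot 27.3 dB → output overshoot 9.1 dB → GR 18.2 dB.
B applies 7.7 dB more gain reduction.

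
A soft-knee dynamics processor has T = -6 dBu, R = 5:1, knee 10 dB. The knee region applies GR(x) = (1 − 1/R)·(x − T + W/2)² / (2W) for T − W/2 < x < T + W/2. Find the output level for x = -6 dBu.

-7 dBu

x − T + W/2 = -6 − (-6) + 5 = 5.
GR = (1 − 1/5) × 5² / 20 = 0.8 × 25 / 20 = 1 dB.
Output = -6 − 1 = -7 dBu.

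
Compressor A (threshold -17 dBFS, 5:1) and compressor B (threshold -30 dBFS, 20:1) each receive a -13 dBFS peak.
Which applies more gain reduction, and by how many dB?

B, by 12.95 dB

A: overshoot 4 dB → output overshoot 0.8 dB → GR 3.2 dB.
B: overshoot 17 dB → output overshoot 0.85 dB → GR 16.15 dB.
B reduces 12.95 dB more.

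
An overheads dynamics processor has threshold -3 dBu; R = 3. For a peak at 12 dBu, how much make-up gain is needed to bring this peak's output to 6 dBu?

Without make-up, output = threshold + overshoot/3 = -3 + 5 = 2 dBu.
Gap to target: 4 dB.

4 dB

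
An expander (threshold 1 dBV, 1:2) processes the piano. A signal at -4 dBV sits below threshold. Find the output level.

Below threshold, a 1:2 expander applies gain = (2−1)×(T − x) of attenuation.
(2−1) × 5 = 5 dB, so output = -4 − 5 = -9 dBV.

-9 dBV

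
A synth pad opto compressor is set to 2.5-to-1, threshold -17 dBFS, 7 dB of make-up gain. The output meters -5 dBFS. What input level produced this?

Stripping the +7 dB make-up gives -12 dBFS at the gain stage.
Post-compression overshoot = -12 − (-17) = 5 dB.
Before 2.5:1 compression the overshoot was 5 × 2.5 = 12.5 dB, so input = -17 + 12.5 = -4.5 dBFS.

-4.5 dBFS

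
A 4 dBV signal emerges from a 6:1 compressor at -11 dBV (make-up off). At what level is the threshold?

-14 dBV

Gain reduction = 4 − (-11) = 15 dB; output overshoot = GR / (R − 1) = 15 / 5 = 3 dB.
Threshold = output − output overshoot = -11 − 3 = -14 dBV.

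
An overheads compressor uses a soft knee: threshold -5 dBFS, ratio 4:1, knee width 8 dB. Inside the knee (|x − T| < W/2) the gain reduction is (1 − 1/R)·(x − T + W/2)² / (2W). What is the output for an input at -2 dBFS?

-4.296875 dBFS

x − T + W/2 = -2 − (-5) + 4 = 7.
GR = (1 − 1/4) × 7² / 16 = 0.75 × 49 / 16 = 2.296875 dB.
Output = -2 − 2.296875 = -4.296875 dBFS.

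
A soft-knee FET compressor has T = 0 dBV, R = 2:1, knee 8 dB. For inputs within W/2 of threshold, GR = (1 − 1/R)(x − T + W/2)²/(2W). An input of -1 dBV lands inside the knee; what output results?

-1.28125 dBV

x − T + W/2 = -1 − 0 + 4 = 3.
GR = (1 − 1/2) × 3² / 16 = 0.5 × 9 / 16 = 0.28125 dB.
Output = -1 − 0.28125 = -1.28125 dBV.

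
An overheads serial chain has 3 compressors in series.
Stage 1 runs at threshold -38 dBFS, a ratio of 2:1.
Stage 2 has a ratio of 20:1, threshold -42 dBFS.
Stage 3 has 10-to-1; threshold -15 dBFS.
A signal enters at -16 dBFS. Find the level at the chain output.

-41.25 dBFS

Stage 1: 22 dB above -38 dBFS, reduced 2:1 to 11 dB above → -27 dBFS.
Stage 2: 15 dB above -42 dBFS, reduced 20:1 to 0.75 dB above → -41.25 dBFS.
Stage 3: -41.25 dBFS ≤ -15 dBFS, so stage 3 doesn't engage; output -41.25 dBFS.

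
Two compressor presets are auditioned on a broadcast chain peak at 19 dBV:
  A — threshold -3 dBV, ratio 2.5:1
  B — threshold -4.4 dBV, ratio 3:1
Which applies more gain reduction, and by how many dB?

A: 22 dB over, compressed to 8.8 dB over, so 13.2 dB of GR.
B: 23.4 dB over, compressed to 7.8 dB over, so 15.6 dB of GR.
Difference: 2.4 dB in favour of B.

B, by 2.4 dB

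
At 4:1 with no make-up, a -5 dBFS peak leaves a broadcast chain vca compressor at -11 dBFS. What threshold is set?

Input is 8 dB above T (since output overshoot × R = input overshoot: (-11 − T)·4 = -5 − T gives T = -13 dBFS).
Check: -13 + (-5 − (-13))/4 = -13 + 2 = -11 dBFS. ✓

-13 dBFS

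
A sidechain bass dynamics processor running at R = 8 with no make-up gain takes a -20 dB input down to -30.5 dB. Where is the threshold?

-32 dB

Gain reduction = -20 − (-30.5) = 10.5 dB; output overshoot = GR / (R − 1) = 10.5 / 7 = 1.5 dB.
Threshold = output − output overshoot = -30.5 − 1.5 = -32 dB.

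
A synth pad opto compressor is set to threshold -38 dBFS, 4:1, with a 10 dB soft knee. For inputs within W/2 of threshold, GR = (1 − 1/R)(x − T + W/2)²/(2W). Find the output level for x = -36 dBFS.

x − T + W/2 = -36 − (-38) + 5 = 7.
GR = (1 − 1/4) × 7² / 20 = 0.75 × 49 / 20 = 1.8375 dB.
Output = -36 − 1.8375 = -37.8375 dBFS.

-37.8375 dBFS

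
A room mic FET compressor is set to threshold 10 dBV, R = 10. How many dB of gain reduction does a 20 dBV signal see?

20 dBV exceeds the threshold by 10 dB.
A 10:1 ratio leaves 1 dB of that excess.
So the signal is attenuated by 10 − 1 = 9 dB.

9 dB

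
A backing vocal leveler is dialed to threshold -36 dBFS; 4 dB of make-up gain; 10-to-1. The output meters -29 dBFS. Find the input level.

-6 dBFS

Stripping the +4 dB make-up gives -33 dBFS at the gain stage.
Post-compression overshoot = -33 − (-36) = 3 dB.
Undo the ratio: input overshoot = 3 × 10 = 30 dB, giving input = -6 dBFS.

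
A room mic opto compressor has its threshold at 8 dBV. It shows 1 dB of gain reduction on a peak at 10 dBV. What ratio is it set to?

Input overshoot = 10 − 8 = 2 dB.
Output overshoot = 2 − 1 = 1 dB.
Ratio = input overshoot / output overshoot = 2 / 1 = 2.

2:1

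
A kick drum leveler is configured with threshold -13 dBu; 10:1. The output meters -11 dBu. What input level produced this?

Post-compression overshoot = -11 − (-13) = 2 dB.
Undo the ratio: input overshoot = 2 × 10 = 20 dB, giving input = 7 dBu.

7 dBu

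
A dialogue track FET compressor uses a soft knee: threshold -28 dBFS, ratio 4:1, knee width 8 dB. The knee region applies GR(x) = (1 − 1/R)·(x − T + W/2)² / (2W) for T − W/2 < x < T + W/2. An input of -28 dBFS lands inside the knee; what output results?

x − T + W/2 = -28 − (-28) + 4 = 4.
GR = (1 − 1/4) × 4² / 16 = 0.75 × 16 / 16 = 0.75 dB.
Output = -28 − 0.75 = -28.75 dBFS.

-28.75 dBFS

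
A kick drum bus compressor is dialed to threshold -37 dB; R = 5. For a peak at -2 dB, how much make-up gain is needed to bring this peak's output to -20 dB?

Overshoot 35 dB → 35/5 = 7 dB after compression, so the compressed level is -37 + 7 = -30 dB.
Make-up = target − compressed = -20 − (-30) = 10 dB.

10 dB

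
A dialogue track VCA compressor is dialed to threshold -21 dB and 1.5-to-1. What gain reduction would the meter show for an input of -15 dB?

The signal is 6 dB above threshold.
A 1.5:1 ratio leaves 4 dB of that excess.
Gain reduction = 6 − 4 = 2 dB.

2 dB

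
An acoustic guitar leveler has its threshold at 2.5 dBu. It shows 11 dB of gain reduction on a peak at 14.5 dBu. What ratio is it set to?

12:1

Input overshoot = 14.5 − 2.5 = 12 dB.
Output overshoot = 12 − 11 = 1 dB.
Ratio = input overshoot / output overshoot = 12 / 1 = 12.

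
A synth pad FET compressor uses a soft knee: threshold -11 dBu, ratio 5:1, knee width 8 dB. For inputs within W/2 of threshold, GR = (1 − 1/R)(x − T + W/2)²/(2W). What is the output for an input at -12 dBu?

-12.45 dBu

x − T + W/2 = -12 − (-11) + 4 = 3.
GR = (1 − 1/5) × 3² / 16 = 0.8 × 9 / 16 = 0.45 dB.
Output = -12 − 0.45 = -12.45 dBu.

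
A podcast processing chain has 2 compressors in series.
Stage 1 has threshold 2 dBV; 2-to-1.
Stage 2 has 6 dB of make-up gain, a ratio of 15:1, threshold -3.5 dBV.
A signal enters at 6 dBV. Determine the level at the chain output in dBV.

3 dBV

Stage 1: 4 dB above 2 dBV, reduced 2:1 to 2 dB above → 4 dBV.
Stage 2: overshoot 7.5 dB → 7.5/15 = 0.5 dB → -3 dBV; +6 dB make-up → 3 dBV.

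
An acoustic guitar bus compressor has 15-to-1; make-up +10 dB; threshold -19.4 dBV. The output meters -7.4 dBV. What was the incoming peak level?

Remove make-up: -7.4 − 10 = -17.4 dBV.
That's 2 dB above the -19.4 dBV threshold.
Before 15:1 compression the overshoot was 2 × 15 = 30 dB, so input = -19.4 + 30 = 10.6 dBV.

10.6 dBV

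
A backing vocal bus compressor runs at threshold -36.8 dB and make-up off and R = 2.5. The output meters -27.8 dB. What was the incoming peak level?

Post-compression overshoot = -27.8 − (-36.8) = 9 dB.
Before 2.5:1 compression the overshoot was 9 × 2.5 = 22.5 dB, so input = -36.8 + 22.5 = -14.3 dB.

-14.3 dB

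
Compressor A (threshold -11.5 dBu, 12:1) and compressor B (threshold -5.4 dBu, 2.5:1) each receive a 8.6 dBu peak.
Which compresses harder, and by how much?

A, by 10.025 dB

A: overshoot 20.1 dB → output overshoot 1.675 dB → GR 18.425 dB.
B: overshoot 14 dB → output overshoot 5.6 dB → GR 8.4 dB.
Difference: 10.025 dB in favour of A.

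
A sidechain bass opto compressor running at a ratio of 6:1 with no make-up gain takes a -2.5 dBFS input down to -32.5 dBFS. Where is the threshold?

-38.5 dBFS

Gain reduction = -2.5 − (-32.5) = 30 dB; output overshoot = GR / (R − 1) = 30 / 5 = 6 dB.
Threshold = output − output overshoot = -32.5 − 6 = -38.5 dBFS.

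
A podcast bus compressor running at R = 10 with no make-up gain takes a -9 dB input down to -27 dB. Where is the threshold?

Input is 20 dB above T (since output overshoot × R = input overshoot: (-27 − T)·10 = -9 − T gives T = -29 dB).
Check: -29 + (-9 − (-29))/10 = -29 + 2 = -27 dB. ✓

-29 dB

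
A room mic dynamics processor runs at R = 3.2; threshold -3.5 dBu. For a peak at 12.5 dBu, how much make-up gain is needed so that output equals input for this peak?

11 dB

Overshoot 16 dB → 16/3.2 = 5 dB after compression, so the compressed level is -3.5 + 5 = 1.5 dBu.
Make-up = target − compressed = 12.5 − 1.5 = 11 dB.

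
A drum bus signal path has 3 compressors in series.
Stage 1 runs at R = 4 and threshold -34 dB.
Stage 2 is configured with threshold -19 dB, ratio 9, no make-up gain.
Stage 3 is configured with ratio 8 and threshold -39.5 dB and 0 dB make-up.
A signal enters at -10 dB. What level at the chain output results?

Stage 1: 24 dB above -34 dB, reduced 4:1 to 6 dB above → -28 dB.
Stage 2: -28 dB ≤ -19 dB, so stage 2 doesn't engage; output -28 dB.
Stage 3: -28 dB is 11.5 dB over -39.5 dB; at 8:1 that becomes 1.4375 dB over, giving -38.0625 dB.

-38.0625 dB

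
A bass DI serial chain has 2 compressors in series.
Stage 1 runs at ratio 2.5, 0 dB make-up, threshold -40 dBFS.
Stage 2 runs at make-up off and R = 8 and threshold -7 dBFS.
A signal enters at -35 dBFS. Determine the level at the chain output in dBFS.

Stage 1: overshoot 5 dB → 5/2.5 = 2 dB → -38 dBFS.
Stage 2: -38 dBFS is at or below the -7 dBFS threshold — no compression; output -38 dBFS.

-38 dBFS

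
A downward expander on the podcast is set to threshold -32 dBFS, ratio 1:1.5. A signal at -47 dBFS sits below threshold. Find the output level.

-54.5 dBFS

Undershoot = (-32) − (-47) = 15 dB.
At 1:1.5, that expands to 22.5 dB under threshold.
Output = -32 − 22.5 = -54.5 dBFS.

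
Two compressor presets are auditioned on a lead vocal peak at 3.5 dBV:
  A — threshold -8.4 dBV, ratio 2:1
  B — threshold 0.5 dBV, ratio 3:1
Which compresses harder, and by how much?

A, by 3.95 dB

A: 11.9 dB over, compressed to 5.95 dB over, so 5.95 dB of GR.
B: 3 dB over, compressed to 1 dB over, so 2 dB of GR.
A applies 3.95 dB more gain reduction.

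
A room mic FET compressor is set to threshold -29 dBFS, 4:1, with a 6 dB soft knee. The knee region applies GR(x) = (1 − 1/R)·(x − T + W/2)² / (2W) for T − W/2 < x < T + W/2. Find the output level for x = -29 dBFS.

-29.5625 dBFS

x − T + W/2 = -29 − (-29) + 3 = 3.
GR = (1 − 1/4) × 3² / 12 = 0.75 × 9 / 12 = 0.5625 dB.
Output = -29 − 0.5625 = -29.5625 dBFS.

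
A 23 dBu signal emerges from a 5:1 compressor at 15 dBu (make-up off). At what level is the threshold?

13 dBu

Gain reduction = 23 − 15 = 8 dB; output overshoot = GR / (R − 1) = 8 / 4 = 2 dB.
Threshold = output − output overshoot = 15 − 2 = 13 dBu.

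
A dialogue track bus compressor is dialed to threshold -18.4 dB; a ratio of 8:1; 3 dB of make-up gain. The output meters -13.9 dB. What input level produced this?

-6.4 dB

Stripping the +3 dB make-up gives -16.9 dB at the gain stage.
Post-compression overshoot = -16.9 − (-18.4) = 1.5 dB.
Before 8:1 compression the overshoot was 1.5 × 8 = 12 dB, so input = -18.4 + 12 = -6.4 dB.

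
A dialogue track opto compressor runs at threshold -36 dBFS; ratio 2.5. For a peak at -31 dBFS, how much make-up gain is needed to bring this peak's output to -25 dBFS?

Overshoot 5 dB → 5/2.5 = 2 dB after compression, so the compressed level is -36 + 2 = -34 dBFS.
Make-up = target − compressed = -25 − (-34) = 9 dB.

9 dB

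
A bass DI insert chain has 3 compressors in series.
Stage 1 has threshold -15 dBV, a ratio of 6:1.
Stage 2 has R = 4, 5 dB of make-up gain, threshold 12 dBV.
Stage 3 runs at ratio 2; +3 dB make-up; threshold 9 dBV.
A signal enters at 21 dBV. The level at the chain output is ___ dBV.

-1 dBV

Stage 1: 36 dB above -15 dBV, reduced 6:1 to 6 dB above → -9 dBV.
Stage 2: -9 dBV ≤ 12 dBV, so stage 2 doesn't engage; make-up brings it to -4 dBV.
Stage 3: -4 dBV is at or below the 9 dBV threshold — no compression; make-up brings it to -1 dBV.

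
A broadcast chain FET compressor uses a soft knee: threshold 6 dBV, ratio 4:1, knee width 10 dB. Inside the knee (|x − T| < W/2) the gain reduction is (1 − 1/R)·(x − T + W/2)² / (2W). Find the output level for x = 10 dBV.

6.9625 dBV

x − T + W/2 = 10 − 6 + 5 = 9.
GR = (1 − 1/4) × 9² / 20 = 0.75 × 81 / 20 = 3.0375 dB.
Output = 10 − 3.0375 = 6.9625 dBV.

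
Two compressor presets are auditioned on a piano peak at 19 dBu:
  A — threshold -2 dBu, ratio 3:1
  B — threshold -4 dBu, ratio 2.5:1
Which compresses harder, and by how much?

A: GR = 21 − 21/3 = 14 dB.
B: GR = 23 − 23/2.5 = 13.8 dB.
A reduces 0.2 dB more.

A, by 0.2 dB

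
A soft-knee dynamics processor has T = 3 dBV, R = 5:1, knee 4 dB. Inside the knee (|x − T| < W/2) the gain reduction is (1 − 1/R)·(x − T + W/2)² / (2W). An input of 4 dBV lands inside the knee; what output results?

x − T + W/2 = 4 − 3 + 2 = 3.
GR = (1 − 1/5) × 3² / 8 = 0.8 × 9 / 8 = 0.9 dB.
Output = 4 − 0.9 = 3.1 dBV.

3.1 dBV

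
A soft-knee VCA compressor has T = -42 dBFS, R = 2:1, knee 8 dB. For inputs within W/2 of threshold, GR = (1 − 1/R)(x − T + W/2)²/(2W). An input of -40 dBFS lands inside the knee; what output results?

-41.125 dBFS

x − T + W/2 = -40 − (-42) + 4 = 6.
GR = (1 − 1/2) × 6² / 16 = 0.5 × 36 / 16 = 1.125 dB.
Output = -40 − 1.125 = -41.125 dBFS.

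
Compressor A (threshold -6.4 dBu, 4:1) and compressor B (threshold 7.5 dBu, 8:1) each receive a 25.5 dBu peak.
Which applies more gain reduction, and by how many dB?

A, by 8.175 dB

A: overshoot 31.9 dB → output overshoot 7.975 dB → GR 23.925 dB.
B: overshoot 18 dB → output overshoot 2.25 dB → GR 15.75 dB.
A applies 8.175 dB more gain reduction.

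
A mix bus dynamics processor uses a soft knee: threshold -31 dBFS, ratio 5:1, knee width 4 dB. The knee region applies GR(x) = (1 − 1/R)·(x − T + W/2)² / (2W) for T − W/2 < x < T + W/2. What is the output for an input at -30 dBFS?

x − T + W/2 = -30 − (-31) + 2 = 3.
GR = (1 − 1/5) × 3² / 8 = 0.8 × 9 / 8 = 0.9 dB.
Output = -30 − 0.9 = -30.9 dBFS.

-30.9 dBFS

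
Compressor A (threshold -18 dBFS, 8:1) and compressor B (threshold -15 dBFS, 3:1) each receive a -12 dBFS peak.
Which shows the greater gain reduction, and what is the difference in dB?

A, by 3.25 dB

A: overshoot 6 dB → output overshoot 0.75 dB → GR 5.25 dB.
B: overshoot 3 dB → output overshoot 1 dB → GR 2 dB.
A applies 3.25 dB more gain reduction.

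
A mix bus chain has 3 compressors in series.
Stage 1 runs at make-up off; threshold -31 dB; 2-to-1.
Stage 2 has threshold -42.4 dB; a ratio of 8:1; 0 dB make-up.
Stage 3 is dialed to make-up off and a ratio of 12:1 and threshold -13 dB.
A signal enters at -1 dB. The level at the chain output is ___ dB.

-39.1 dB

Stage 1: -1 dB is 30 dB over -31 dB; at 2:1 that becomes 15 dB over, giving -16 dB.
Stage 2: 26.4 dB above -42.4 dB, reduced 8:1 to 3.3 dB above → -39.1 dB.
Stage 3: -39.1 dB is at or below the -13 dB threshold — no compression; output -39.1 dB.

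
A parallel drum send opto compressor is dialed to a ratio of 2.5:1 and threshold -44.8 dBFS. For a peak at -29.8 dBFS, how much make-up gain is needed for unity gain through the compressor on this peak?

9 dB

The peak compresses to -44.8 + 15/2.5 = -38.8 dBFS.
To reach -29.8 dBFS requires -29.8 − (-38.8) = 9 dB of make-up.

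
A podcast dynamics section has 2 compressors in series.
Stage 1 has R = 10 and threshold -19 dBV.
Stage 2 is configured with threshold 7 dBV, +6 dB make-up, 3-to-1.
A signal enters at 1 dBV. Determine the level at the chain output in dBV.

-11 dBV

Stage 1: 20 dB above -19 dBV, reduced 10:1 to 2 dB above → -17 dBV.
Stage 2: below threshold (-17 ≤ 7); passes unchanged; make-up brings it to -11 dBV.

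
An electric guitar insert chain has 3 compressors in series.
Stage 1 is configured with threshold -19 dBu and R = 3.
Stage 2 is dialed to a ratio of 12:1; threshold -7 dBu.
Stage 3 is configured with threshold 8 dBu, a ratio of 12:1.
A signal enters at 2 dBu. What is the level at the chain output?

Stage 1: 21 dB above -19 dBu, reduced 3:1 to 7 dB above → -12 dBu.
Stage 2: below threshold (-12 ≤ -7); passes unchanged; output -12 dBu.
Stage 3: below threshold (-12 ≤ 8); passes unchanged; output -12 dBu.

-12 dBu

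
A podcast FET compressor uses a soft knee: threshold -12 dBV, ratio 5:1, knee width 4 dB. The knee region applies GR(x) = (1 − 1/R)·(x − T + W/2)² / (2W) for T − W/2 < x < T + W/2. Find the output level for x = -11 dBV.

x − T + W/2 = -11 − (-12) + 2 = 3.
GR = (1 − 1/5) × 3² / 8 = 0.8 × 9 / 8 = 0.9 dB.
Output = -11 − 0.9 = -11.9 dBV.

-11.9 dBV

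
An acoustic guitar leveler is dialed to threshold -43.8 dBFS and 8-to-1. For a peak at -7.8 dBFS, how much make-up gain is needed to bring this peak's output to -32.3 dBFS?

7 dB

The peak compresses to -43.8 + 36/8 = -39.3 dBFS.
To reach -32.3 dBFS requires -32.3 − (-39.3) = 7 dB of make-up.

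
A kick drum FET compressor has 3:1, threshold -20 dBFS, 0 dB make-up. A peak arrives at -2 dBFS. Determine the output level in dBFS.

-14 dBFS

-2 dBFS sits 18 dB over threshold.
The 18 dB excess becomes 6 dB after 3:1 reduction.
That puts the output at -14 dBFS.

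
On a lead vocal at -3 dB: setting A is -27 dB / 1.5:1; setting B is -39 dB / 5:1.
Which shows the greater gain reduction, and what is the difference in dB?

A: 24 dB over, compressed to 16 dB over, so 8 dB of GR.
B: 36 dB over, compressed to 7.2 dB over, so 28.8 dB of GR.
B applies 20.8 dB more gain reduction.

B, by 20.8 dB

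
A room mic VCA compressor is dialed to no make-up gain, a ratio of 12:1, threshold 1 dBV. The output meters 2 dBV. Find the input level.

13 dBV

The compressed level sits 2 − 1 = 1 dB over threshold.
Before 12:1 compression the overshoot was 1 × 12 = 12 dB, so input = 1 + 12 = 13 dBV.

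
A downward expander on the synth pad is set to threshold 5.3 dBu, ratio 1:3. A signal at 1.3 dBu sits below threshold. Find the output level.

The input is 4 dB below the 5.3 dBu threshold.
A 1:3 expander multiplies undershoot by 3: 4 × 3 = 12 dB below threshold.
Output = 5.3 − 12 = -6.7 dBu.

-6.7 dBu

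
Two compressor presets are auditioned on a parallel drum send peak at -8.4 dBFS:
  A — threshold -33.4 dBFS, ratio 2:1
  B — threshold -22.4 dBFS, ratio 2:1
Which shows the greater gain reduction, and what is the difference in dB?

A: 25 dB over, compressed to 12.5 dB over, so 12.5 dB of GR.
B: 14 dB over, compressed to 7 dB over, so 7 dB of GR.
Difference: 5.5 dB in favour of A.

A, by 5.5 dB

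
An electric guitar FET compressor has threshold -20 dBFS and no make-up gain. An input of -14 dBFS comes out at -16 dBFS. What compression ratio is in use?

Input overshoot = -14 − (-20) = 6 dB; output overshoot = -16 − (-20) = 4 dB.
Ratio = 6 / 4 = 1.5.

1.5:1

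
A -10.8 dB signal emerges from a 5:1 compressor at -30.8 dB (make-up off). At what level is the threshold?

-35.8 dB

Input is 25 dB above T (since output overshoot × R = input overshoot: (-30.8 − T)·5 = -10.8 − T gives T = -35.8 dB).
Check: -35.8 + (-10.8 − (-35.8))/5 = -35.8 + 5 = -30.8 dB. ✓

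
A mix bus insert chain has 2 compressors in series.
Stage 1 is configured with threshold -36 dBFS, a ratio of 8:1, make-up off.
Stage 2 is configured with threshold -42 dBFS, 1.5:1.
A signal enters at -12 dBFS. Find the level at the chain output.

-36 dBFS

Stage 1: -12 dBFS is 24 dB over -36 dBFS; at 8:1 that becomes 3 dB over, giving -33 dBFS.
Stage 2: -33 dBFS is 9 dB over -42 dBFS; at 1.5:1 that becomes 6 dB over, giving -36 dBFS.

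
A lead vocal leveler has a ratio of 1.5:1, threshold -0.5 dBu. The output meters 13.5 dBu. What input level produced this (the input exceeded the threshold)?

The compressed level sits 13.5 − (-0.5) = 14 dB over threshold.
Input overshoot = R × output overshoot = 21 dB → input = -0.5 + 21 = 20.5 dBu.

20.5 dBu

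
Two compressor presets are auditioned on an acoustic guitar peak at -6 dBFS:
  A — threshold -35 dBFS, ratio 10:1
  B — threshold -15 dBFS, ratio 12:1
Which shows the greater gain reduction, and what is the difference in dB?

A: 29 dB over, compressed to 2.9 dB over, so 26.1 dB of GR.
B: 9 dB over, compressed to 0.75 dB over, so 8.25 dB of GR.
A reduces 17.85 dB more.

A, by 17.85 dB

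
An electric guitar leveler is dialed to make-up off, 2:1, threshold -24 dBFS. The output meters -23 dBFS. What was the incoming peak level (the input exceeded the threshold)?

-22 dBFS

That's 1 dB above the -24 dBFS threshold.
Input overshoot = R × output overshoot = 2 dB → input = -24 + 2 = -22 dBFS.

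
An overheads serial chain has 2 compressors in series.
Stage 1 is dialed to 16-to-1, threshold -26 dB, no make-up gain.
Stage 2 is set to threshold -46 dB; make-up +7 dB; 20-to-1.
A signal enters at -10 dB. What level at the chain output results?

-37.95 dB

Stage 1: -10 dB is 16 dB over -26 dB; at 16:1 that becomes 1 dB over, giving -25 dB.
Stage 2: -25 dB is 21 dB over -46 dB; at 20:1 that becomes 1.05 dB over, giving -44.95 dB; +7 dB make-up → -37.95 dB.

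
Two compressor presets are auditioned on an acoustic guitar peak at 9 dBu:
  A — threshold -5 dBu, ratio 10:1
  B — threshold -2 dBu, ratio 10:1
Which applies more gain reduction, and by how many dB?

A: overshoot 14 dB → output overshoot 1.4 dB → GR 12.6 dB.
B: overshoot 11 dB → output overshoot 1.1 dB → GR 9.9 dB.
A reduces 2.7 dB more.

A, by 2.7 dB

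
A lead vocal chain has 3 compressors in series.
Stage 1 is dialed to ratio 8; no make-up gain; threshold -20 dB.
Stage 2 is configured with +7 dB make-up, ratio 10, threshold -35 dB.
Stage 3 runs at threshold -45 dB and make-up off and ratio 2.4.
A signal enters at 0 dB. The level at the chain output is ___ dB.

-37.1875 dB

Stage 1: 20 dB above -20 dB, reduced 8:1 to 2.5 dB above → -17.5 dB.
Stage 2: 17.5 dB above -35 dB, reduced 10:1 to 1.75 dB above → -33.25 dB; +7 dB make-up → -26.25 dB.
Stage 3: 18.75 dB above -45 dB, reduced 2.4:1 to 7.8125 dB above → -37.1875 dB.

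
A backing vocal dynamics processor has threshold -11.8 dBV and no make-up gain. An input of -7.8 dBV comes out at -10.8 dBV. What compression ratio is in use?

Input overshoot = -7.8 − (-11.8) = 4 dB; output overshoot = -10.8 − (-11.8) = 1 dB.
Ratio = 4 / 1 = 4.

4:1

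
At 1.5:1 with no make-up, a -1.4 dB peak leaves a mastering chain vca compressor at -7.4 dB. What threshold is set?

-19.4 dB

Input is 18 dB above T (since output overshoot × R = input overshoot: (-7.4 − T)·1.5 = -1.4 − T gives T = -19.4 dB).
Check: -19.4 + (-1.4 − (-19.4))/1.5 = -19.4 + 12 = -7.4 dB. ✓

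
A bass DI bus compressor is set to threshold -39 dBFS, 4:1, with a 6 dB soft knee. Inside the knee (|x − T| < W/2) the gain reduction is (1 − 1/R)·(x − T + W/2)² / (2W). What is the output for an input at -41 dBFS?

x − T + W/2 = -41 − (-39) + 3 = 1.
GR = (1 − 1/4) × 1² / 12 = 0.75 × 1 / 12 = 0.0625 dB.
Output = -41 − 0.0625 = -41.0625 dBFS.

-41.0625 dBFS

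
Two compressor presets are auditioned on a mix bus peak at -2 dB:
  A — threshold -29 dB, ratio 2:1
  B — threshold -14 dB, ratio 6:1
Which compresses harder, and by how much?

A: 27 dB over, compressed to 13.5 dB over, so 13.5 dB of GR.
B: 12 dB over, compressed to 2 dB over, so 10 dB of GR.
A reduces 3.5 dB more.

A, by 3.5 dB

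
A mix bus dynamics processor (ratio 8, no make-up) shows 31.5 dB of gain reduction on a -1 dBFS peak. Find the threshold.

-37 dBFS

Input is 36 dB above T (since output overshoot × R = input overshoot: (-32.5 − T)·8 = -1 − T gives T = -37 dBFS).
Check: -37 + (-1 − (-37))/8 = -37 + 4.5 = -32.5 dBFS. ✓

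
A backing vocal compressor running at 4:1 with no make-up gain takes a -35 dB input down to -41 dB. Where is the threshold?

-43 dB

Input is 8 dB above T (since output overshoot × R = input overshoot: (-41 − T)·4 = -35 − T gives T = -43 dB).
Check: -43 + (-35 − (-43))/4 = -43 + 2 = -41 dB. ✓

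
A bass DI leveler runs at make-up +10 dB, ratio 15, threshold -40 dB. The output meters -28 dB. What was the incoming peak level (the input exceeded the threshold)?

Remove make-up: -28 − 10 = -38 dB.
Post-compression overshoot = -38 − (-40) = 2 dB.
Before 15:1 compression the overshoot was 2 × 15 = 30 dB, so input = -40 + 30 = -10 dB.

-10 dB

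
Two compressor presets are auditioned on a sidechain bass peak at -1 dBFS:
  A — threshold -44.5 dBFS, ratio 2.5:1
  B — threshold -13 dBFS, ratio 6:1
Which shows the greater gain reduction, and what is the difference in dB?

A: 43.5 dB over, compressed to 17.4 dB over, so 26.1 dB of GR.
B: 12 dB over, compressed to 2 dB over, so 10 dB of GR.
Difference: 16.1 dB in favour of A.

A, by 16.1 dB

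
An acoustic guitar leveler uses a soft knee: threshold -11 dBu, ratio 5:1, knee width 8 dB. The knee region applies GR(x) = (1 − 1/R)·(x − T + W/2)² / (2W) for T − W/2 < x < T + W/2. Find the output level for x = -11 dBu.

x − T + W/2 = -11 − (-11) + 4 = 4.
GR = (1 − 1/5) × 4² / 16 = 0.8 × 16 / 16 = 0.8 dB.
Output = -11 − 0.8 = -11.8 dBu.

-11.8 dBu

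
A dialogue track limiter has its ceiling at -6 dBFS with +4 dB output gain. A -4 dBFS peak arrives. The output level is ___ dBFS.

A brickwall limiter is an ∞:1 compressor: any input above the ceiling is clamped to -6 dBFS.
Output gain then adds 4 dB: -6 + 4 = -2 dBFS.

-2 dBFS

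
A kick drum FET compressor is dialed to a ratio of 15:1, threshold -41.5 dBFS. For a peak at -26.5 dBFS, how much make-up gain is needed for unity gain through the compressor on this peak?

14 dB

Overshoot 15 dB → 15/15 = 1 dB after compression, so the compressed level is -41.5 + 1 = -40.5 dBFS.
Make-up = target − compressed = -26.5 − (-40.5) = 14 dB.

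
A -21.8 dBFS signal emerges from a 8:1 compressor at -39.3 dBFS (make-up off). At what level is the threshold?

Gain reduction = -21.8 − (-39.3) = 17.5 dB; output overshoot = GR / (R − 1) = 17.5 / 7 = 2.5 dB.
Threshold = output − output overshoot = -39.3 − 2.5 = -41.8 dBFS.

-41.8 dBFS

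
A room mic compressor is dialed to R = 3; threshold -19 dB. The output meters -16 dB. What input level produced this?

-10 dB

The compressed level sits -16 − (-19) = 3 dB over threshold.
Input overshoot = R × output overshoot = 9 dB → input = -19 + 9 = -10 dB.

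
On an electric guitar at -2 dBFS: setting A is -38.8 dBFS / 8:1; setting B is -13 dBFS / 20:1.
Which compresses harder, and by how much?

A: 36.8 dB over, compressed to 4.6 dB over, so 32.2 dB of GR.
B: 11 dB over, compressed to 0.55 dB over, so 10.45 dB of GR.
Difference: 21.75 dB in favour of A.

A, by 21.75 dB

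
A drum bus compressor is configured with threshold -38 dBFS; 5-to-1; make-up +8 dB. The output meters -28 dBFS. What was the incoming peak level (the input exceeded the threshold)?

-28 dBFS

Before make-up, the level was -28 − 8 = -36 dBFS.
That's 2 dB above the -38 dBFS threshold.
Input overshoot = R × output overshoot = 10 dB → input = -38 + 10 = -28 dBFS.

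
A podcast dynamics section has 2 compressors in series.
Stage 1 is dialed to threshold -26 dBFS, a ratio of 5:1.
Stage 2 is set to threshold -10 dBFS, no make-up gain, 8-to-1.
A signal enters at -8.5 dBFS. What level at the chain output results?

Stage 1: 17.5 dB above -26 dBFS, reduced 5:1 to 3.5 dB above → -22.5 dBFS.
Stage 2: -22.5 dBFS is at or below the -10 dBFS threshold — no compression; output -22.5 dBFS.

-22.5 dBFS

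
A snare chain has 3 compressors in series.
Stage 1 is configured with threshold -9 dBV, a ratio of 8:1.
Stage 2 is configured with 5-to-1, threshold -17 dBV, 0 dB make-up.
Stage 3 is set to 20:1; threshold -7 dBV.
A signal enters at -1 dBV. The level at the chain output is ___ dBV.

Stage 1: 8 dB above -9 dBV, reduced 8:1 to 1 dB above → -8 dBV.
Stage 2: 9 dB above -17 dBV, reduced 5:1 to 1.8 dB above → -15.2 dBV.
Stage 3: -15.2 dBV is at or below the -7 dBV threshold — no compression; output -15.2 dBV.

-15.2 dBV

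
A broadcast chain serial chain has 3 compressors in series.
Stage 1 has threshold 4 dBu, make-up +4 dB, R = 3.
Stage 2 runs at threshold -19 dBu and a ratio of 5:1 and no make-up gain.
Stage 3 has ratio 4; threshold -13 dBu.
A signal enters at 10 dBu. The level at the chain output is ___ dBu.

Stage 1: 10 dBu is 6 dB over 4 dBu; at 3:1 that becomes 2 dB over, giving 6 dBu; +4 dB make-up → 10 dBu.
Stage 2: 29 dB above -19 dBu, reduced 5:1 to 5.8 dB above → -13.2 dBu.
Stage 3: -13.2 dBu ≤ -13 dBu, so stage 3 doesn't engage; output -13.2 dBu.

-13.2 dBu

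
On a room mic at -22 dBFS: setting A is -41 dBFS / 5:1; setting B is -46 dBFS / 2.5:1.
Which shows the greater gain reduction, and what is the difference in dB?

A, by 0.8 dB

A: overshoot 19 dB → output overshoot 3.8 dB → GR 15.2 dB.
B: overshoot 24 dB → output overshoot 9.6 dB → GR 14.4 dB.
A reduces 0.8 dB more.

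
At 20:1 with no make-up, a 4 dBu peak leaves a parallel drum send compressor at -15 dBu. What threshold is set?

-16 dBu

Gain reduction = 4 − (-15) = 19 dB; output overshoot = GR / (R − 1) = 19 / 19 = 1 dB.
Threshold = output − output overshoot = -15 − 1 = -16 dBu.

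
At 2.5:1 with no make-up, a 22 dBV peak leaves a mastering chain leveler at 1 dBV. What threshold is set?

Gain reduction = 22 − 1 = 21 dB; output overshoot = GR / (R − 1) = 21 / 1.5 = 14 dB.
Threshold = output − output overshoot = 1 − 14 = -13 dBV.

-13 dBV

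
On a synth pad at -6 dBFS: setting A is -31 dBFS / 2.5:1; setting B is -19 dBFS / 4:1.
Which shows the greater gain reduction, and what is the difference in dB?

A: 25 dB over, compressed to 10 dB over, so 15 dB of GR.
B: 13 dB over, compressed to 3.25 dB over, so 9.75 dB of GR.
A applies 5.25 dB more gain reduction.

A, by 5.25 dB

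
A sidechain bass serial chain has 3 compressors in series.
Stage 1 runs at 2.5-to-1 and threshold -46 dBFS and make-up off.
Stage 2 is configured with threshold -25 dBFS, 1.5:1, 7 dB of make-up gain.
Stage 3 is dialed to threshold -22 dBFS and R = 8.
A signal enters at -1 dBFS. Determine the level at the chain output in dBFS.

Stage 1: 45 dB above -46 dBFS, reduced 2.5:1 to 18 dB above → -28 dBFS.
Stage 2: -28 dBFS ≤ -25 dBFS, so stage 2 doesn't engage; make-up brings it to -21 dBFS.
Stage 3: 1 dB above -22 dBFS, reduced 8:1 to 0.125 dB above → -21.875 dBFS.

-21.875 dBFS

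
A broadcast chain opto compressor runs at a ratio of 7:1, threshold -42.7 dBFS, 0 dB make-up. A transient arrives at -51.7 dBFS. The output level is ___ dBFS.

-51.7 dBFS

-51.7 dBFS is 9 dB below the -42.7 dBFS threshold, so no gain reduction is applied.
Output = input = -51.7 dBFS.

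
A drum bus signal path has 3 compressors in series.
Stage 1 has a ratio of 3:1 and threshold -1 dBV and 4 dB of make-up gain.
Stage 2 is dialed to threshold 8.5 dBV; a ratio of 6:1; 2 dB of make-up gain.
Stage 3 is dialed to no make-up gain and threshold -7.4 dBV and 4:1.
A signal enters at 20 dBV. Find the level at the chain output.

-2.8625 dBV

Stage 1: overshoot 21 dB → 21/3 = 7 dB → 6 dBV; +4 dB make-up → 10 dBV.
Stage 2: overshoot 1.5 dB → 1.5/6 = 0.25 dB → 8.75 dBV; +2 dB make-up → 10.75 dBV.
Stage 3: 18.15 dB above -7.4 dBV, reduced 4:1 to 4.5375 dB above → -2.8625 dBV.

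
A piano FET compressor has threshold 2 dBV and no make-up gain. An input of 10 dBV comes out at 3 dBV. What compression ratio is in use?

8:1

Input overshoot = 10 − 2 = 8 dB; output overshoot = 3 − 2 = 1 dB.
Ratio = 8 / 1 = 8.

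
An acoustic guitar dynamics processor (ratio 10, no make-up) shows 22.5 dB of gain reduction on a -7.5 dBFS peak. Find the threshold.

-32.5 dBFS

Let T be the threshold. Output overshoot = (input overshoot)/R, so -30 − T = (-7.5 − T)/10.
10·(-30 − T) = -7.5 − T → 9·T = -300 − (-7.5) = -292.5.
T = -292.5/9 = -32.5 dBFS.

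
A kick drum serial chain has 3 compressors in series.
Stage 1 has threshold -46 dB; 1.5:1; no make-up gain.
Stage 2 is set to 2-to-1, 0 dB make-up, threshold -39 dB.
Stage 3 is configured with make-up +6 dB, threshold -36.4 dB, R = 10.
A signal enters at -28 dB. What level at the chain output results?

Stage 1: overshoot 18 dB → 18/1.5 = 12 dB → -34 dB.
Stage 2: 5 dB above -39 dB, reduced 2:1 to 2.5 dB above → -36.5 dB.
Stage 3: -36.5 dB is at or below the -36.4 dB threshold — no compression; make-up brings it to -30.5 dB.

-30.5 dB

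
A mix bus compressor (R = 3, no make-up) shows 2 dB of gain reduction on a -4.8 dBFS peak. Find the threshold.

Gain reduction = -4.8 − (-6.8) = 2 dB; output overshoot = GR / (R − 1) = 2 / 2 = 1 dB.
Threshold = output − output overshoot = -6.8 − 1 = -7.8 dBFS.

-7.8 dBFS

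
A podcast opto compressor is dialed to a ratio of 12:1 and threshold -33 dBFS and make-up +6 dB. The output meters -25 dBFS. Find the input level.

-9 dBFS

Before make-up, the level was -25 − 6 = -31 dBFS.
The compressed level sits -31 − (-33) = 2 dB over threshold.
Input overshoot = R × output overshoot = 24 dB → input = -33 + 24 = -9 dBFS.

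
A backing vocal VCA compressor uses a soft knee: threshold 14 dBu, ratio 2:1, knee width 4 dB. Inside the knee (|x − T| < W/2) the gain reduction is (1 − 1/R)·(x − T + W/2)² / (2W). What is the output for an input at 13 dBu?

12.9375 dBu

x − T + W/2 = 13 − 14 + 2 = 1.
GR = (1 − 1/2) × 1² / 8 = 0.5 × 1 / 8 = 0.0625 dB.
Output = 13 − 0.0625 = 12.9375 dBu.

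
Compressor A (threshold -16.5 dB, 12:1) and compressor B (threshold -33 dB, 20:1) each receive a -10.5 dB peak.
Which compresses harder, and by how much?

B, by 15.875 dB

A: 6 dB over, compressed to 0.5 dB over, so 5.5 dB of GR.
B: 22.5 dB over, compressed to 1.125 dB over, so 21.375 dB of GR.
B reduces 15.875 dB more.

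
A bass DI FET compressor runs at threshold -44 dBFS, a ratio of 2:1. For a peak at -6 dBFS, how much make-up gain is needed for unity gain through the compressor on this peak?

19 dB

The peak compresses to -44 + 38/2 = -25 dBFS.
To reach -6 dBFS requires -6 − (-25) = 19 dB of make-up.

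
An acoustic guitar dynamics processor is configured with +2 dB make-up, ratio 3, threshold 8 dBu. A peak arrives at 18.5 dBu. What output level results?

18.5 dBu sits 10.5 dB over threshold.
The 10.5 dB excess becomes 3.5 dB after 3:1 reduction.
Output = 8 + 3.5 = 11.5 dBu; make-up adds 2 dB, giving 13.5 dBu.

13.5 dBu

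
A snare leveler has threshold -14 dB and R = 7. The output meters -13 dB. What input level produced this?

-7 dB

Post-compression overshoot = -13 − (-14) = 1 dB.
Undo the ratio: input overshoot = 1 × 7 = 7 dB, giving input = -7 dB.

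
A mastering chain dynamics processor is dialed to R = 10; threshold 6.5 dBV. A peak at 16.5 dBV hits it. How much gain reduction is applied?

9 dB

16.5 dBV exceeds the threshold by 10 dB.
A 10:1 ratio leaves 1 dB of that excess.
So the signal is attenuated by 10 − 1 = 9 dB.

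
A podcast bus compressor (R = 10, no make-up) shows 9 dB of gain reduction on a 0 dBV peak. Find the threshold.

Let T be the threshold. Output overshoot = (input overshoot)/R, so -9 − T = (0 − T)/10.
10·(-9 − T) = 0 − T → 9·T = -90 − 0 = -90.
T = -90/9 = -10 dBV.

-10 dBV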